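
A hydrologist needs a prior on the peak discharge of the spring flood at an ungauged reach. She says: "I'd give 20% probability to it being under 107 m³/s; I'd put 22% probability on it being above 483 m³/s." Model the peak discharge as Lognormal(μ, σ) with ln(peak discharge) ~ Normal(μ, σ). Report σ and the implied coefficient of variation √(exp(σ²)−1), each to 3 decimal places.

σ ≈ 0.934, CV ≈ 1.180

If T ~ Lognormal(μ,σ) then ln T ~ Normal(μ,σ), so the p-quantile of ln T is μ + z_p·σ.
ln(107) = 4.673 and ln(483) = 6.18; z_{0.2} = -0.8416, z_{0.78} = 0.7722.
σ = (6.18 − 4.673)/(0.7722 − (-0.8416)) = 0.934.
μ = 4.673 − (-0.8416)·0.934 = 5.459.
CV = √(exp(σ²)−1) = √(exp(0.8722)−1) = 1.180.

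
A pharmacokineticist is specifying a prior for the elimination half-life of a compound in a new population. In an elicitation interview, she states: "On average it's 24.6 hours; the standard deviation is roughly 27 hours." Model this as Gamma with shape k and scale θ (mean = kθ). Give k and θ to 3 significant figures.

For Gamma(k, scale θ): mean = kθ, variance = kθ², so CV = 1/√k.
CV = SD/mean = 27/24.6 = 1.098, hence k = 1/CV² = 0.83.
Then θ = mean/k = 24.6/0.83 = 29.6.

k ≈ 0.83, θ ≈ 29.6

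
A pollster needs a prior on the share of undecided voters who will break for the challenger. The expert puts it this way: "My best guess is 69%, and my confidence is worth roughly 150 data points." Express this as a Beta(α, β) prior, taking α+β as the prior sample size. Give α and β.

α = 103.5, β = 46.5

Under the effective-sample-size interpretation, Beta(α, β) has prior mean α/(α+β) and prior sample size α+β.
So α+β = 150 and α/(α+β) = 0.69, giving α = 0.69·150 = 103.5 and β = 150 − 103.5 = 46.5.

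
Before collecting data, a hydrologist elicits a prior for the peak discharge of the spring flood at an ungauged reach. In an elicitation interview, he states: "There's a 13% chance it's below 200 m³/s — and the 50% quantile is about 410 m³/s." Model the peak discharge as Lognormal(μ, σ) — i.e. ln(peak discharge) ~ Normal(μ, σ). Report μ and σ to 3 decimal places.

If T ~ Lognormal(μ,σ) then ln T ~ Normal(μ,σ), so the p-quantile of ln T is μ + z_p·σ.
ln(200) = 5.298 and ln(410) = 6.016; z_{0.13} = -1.126, z_{0.5} = 0.
σ = (6.016 − 5.298)/(0 − (-1.126)) = 0.637.
μ = 5.298 − (-1.126)·0.637 = 6.016.

μ ≈ 6.016, σ ≈ 0.637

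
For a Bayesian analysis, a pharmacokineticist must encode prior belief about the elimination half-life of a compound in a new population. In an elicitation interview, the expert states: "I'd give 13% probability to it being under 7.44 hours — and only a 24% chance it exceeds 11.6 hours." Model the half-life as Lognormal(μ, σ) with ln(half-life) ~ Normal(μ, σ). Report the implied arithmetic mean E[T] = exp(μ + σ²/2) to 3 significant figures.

If T ~ Lognormal(μ,σ) then ln T ~ Normal(μ,σ), so the p-quantile of ln T is μ + z_p·σ.
ln(7.44) = 2.007 and ln(11.6) = 2.451; z_{0.13} = -1.126, z_{0.76} = 0.7063.
σ = (2.451 − 2.007)/(0.7063 − (-1.126)) = 0.242.
μ = 2.007 − (-1.126)·0.242 = 2.280.
E[T] = exp(μ + σ²/2) = exp(2.280 + 0.0294) = 10.1 hours.

E[T] ≈ 10.1 hours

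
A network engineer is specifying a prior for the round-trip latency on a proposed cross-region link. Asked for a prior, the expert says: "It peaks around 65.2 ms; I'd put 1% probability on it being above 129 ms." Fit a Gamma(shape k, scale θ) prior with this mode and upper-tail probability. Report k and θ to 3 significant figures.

Gamma(k,θ) with k>1 has mode (k−1)θ, so θ = 65.2/(k−1).
Need P(X < 129) = 0.99 with θ tied to k this way. Start at k = 2, θ = 65.2: P(X<129) ≈ 0.588.
Too low — raise k to concentrate. Iterating converges to k ≈ 11.6.
Then θ = 65.2/(11.6−1) ≈ 6.17.

k ≈ 11.6, θ ≈ 6.17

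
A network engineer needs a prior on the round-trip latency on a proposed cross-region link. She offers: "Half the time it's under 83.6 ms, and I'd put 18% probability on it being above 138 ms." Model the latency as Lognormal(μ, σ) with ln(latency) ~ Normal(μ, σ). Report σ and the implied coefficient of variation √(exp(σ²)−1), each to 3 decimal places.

σ ≈ 0.548, CV ≈ 0.591

If T ~ Lognormal(μ,σ) then ln T ~ Normal(μ,σ), so the p-quantile of ln T is μ + z_p·σ.
ln(83.6) = 4.426 and ln(138) = 4.927; z_{0.5} = 0, z_{0.82} = 0.9154.
σ = (4.927 − 4.426)/(0.9154 − (0)) = 0.548.
μ = 4.426 − (0)·0.548 = 4.426.
CV = √(exp(σ²)−1) = √(exp(0.2998)−1) = 0.591.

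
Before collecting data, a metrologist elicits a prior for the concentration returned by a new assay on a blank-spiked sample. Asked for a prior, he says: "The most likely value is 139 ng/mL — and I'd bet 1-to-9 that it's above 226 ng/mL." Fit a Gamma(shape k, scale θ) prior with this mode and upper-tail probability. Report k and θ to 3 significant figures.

Gamma(k,θ) with k>1 has mode (k−1)θ, so θ = 139/(k−1).
Need P(X < 226) = 0.9 with θ tied to k this way. Start at k = 2, θ = 139: P(X<226) ≈ 0.483.
Too low — raise k to concentrate. Iterating converges to k ≈ 8.97.
Then θ = 139/(8.97−1) ≈ 17.4.

k ≈ 8.97, θ ≈ 17.4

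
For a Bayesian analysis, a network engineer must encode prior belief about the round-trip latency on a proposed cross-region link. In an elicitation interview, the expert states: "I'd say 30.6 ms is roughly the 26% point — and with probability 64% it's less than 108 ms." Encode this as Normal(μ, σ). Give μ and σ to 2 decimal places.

μ = 80.31, σ = 77.26

The p-quantile of Normal(μ,σ) is μ + z_p·σ, with z_{0.26} = -0.6433 and z_{0.64} = 0.3585.
Eliminate σ: μ = (z₂·x₁ − z₁·x₂)/(z₂ − z₁) = (0.3585·30.6 − (-0.6433)·108)/1.002 = 80.31.
Then σ = (x₂ − x₁)/(z₂ − z₁) = (108 − 30.6)/1.002 = 77.26.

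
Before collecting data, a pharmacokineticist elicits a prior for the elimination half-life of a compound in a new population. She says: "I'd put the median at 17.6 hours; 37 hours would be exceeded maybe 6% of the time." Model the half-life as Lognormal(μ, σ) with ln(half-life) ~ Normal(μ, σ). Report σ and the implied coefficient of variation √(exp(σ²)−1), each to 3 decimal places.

σ ≈ 0.478, CV ≈ 0.507

If T ~ Lognormal(μ,σ) then ln T ~ Normal(μ,σ), so the p-quantile of ln T is μ + z_p·σ.
ln(17.6) = 2.868 and ln(37) = 3.611; z_{0.5} = 0, z_{0.94} = 1.555.
σ = (3.611 − 2.868)/(1.555 − (0)) = 0.478.
μ = 2.868 − (0)·0.478 = 2.868.
CV = √(exp(σ²)−1) = √(exp(0.2284)−1) = 0.507.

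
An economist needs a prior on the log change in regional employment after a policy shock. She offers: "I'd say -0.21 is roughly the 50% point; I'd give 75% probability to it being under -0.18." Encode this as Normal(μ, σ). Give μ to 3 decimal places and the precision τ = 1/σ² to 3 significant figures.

For Normal(μ,σ), the p-quantile is μ + z_p·σ. Here z_{0.5} = 0, z_{0.75} = 0.6745.
So -0.21 = μ + 0σ and -0.18 = μ + 0.6745σ.
Subtracting: σ = (-0.18 − -0.21)/(0.6745 − (0)) = 0.044.
Then μ = -0.21 − (0)·0.044 = -0.210.
Precision τ = 1/σ² = 1/0.04448² = 505.

μ = -0.210, τ = 505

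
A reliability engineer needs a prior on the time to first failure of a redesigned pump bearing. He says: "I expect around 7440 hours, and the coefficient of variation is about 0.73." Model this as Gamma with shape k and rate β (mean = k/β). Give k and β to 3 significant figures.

For Gamma(k, rate β): mean = k/β, variance = k/β², so CV = 1/√k.
CV = 0.73, hence k = 1/CV² = 1.88.
Then β = k/mean = 1.88/7440 = 0.000252.

k ≈ 1.88, β ≈ 0.000252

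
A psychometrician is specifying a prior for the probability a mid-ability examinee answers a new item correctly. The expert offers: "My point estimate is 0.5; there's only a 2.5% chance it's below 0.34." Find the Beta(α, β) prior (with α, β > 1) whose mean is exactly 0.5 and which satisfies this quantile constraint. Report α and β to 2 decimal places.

With mean 0.5 fixed, write α = 0.5s, β = 0.5s where s = α+β.
Need P(θ < 0.34) = 0.025 under Beta(0.5s, 0.5s). Normal approximation: (q−m)/√(m(1−m)/s) ≈ z_{0.025} = -1.96, so s ≈ 0.5·0.5·(-1.96)²/(0.34−0.5)² = 37.5.
At s = 37.5: P(θ<0.34) ≈ 0.023. Adjusting to match 0.025 gives s ≈ 36.05.
So α = 0.5·36.05 ≈ 18.03, β = 0.5·36.05 ≈ 18.03.

α ≈ 18.03, β ≈ 18.03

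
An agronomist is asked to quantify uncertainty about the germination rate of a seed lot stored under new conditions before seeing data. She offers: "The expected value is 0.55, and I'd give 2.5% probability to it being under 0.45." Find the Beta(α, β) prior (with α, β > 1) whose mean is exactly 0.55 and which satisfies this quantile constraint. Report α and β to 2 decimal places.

With mean 0.55 fixed, write α = 0.55s, β = 0.45s where s = α+β.
Need P(θ < 0.45) = 0.025 under Beta(0.55s, 0.45s). Normal approximation: (q−m)/√(m(1−m)/s) ≈ z_{0.025} = -1.96, so s ≈ 0.55·0.45·(-1.96)²/(0.45−0.55)² = 95.1.
At s = 95.1: P(θ<0.45) ≈ 0.025. Adjusting to match 0.025 gives s ≈ 95.55.
So α = 0.55·95.55 ≈ 52.55, β = 0.45·95.55 ≈ 43.00.

α ≈ 52.55, β ≈ 43.00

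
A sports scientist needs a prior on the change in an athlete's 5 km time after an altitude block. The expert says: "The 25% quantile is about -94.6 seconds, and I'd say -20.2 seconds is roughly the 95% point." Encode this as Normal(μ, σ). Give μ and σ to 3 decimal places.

μ = -72.964, σ = 32.078

The p-quantile of Normal(μ,σ) is μ + z_p·σ, with z_{0.25} = -0.6745 and z_{0.95} = 1.645.
Eliminate σ: μ = (z₂·x₁ − z₁·x₂)/(z₂ − z₁) = (1.645·-94.6 − (-0.6745)·-20.2)/2.319 = -72.964.
Then σ = (x₂ − x₁)/(z₂ − z₁) = (-20.2 − -94.6)/2.319 = 32.078.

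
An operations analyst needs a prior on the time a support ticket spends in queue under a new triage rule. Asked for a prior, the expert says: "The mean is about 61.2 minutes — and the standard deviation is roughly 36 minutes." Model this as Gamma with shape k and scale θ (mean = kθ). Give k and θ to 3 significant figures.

k ≈ 2.89, θ ≈ 21.2

For Gamma(k, scale θ): mean = kθ, variance = kθ², so CV = 1/√k.
CV = SD/mean = 36/61.2 = 0.5882, hence k = 1/CV² = 2.89.
Then θ = mean/k = 61.2/2.89 = 21.2.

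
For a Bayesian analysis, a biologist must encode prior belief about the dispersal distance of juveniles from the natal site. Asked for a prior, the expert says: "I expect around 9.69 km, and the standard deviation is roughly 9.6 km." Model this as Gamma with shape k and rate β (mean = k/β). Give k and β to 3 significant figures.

k ≈ 1.02, β ≈ 0.105

For Gamma(k, rate β): mean = k/β, variance = k/β², so CV = 1/√k.
CV = SD/mean = 9.6/9.69 = 0.9907, hence k = 1/CV² = 1.02.
Then β = k/mean = 1.02/9.69 = 0.105.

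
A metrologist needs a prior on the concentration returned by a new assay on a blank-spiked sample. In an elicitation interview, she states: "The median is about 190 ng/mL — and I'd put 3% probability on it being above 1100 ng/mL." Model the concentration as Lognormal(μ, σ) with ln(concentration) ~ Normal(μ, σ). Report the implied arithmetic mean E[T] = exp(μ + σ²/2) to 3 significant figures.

If T ~ Lognormal(μ,σ) then ln T ~ Normal(μ,σ), so the p-quantile of ln T is μ + z_p·σ.
ln(190) = 5.247 and ln(1100) = 7.003; z_{0.5} = 0, z_{0.97} = 1.881.
σ = (7.003 − 5.247)/(1.881 − (0)) = 0.934.
μ = 5.247 − (0)·0.934 = 5.247.
E[T] = exp(μ + σ²/2) = exp(5.247 + 0.4359) = 294 ng/mL.

E[T] ≈ 294 ng/mL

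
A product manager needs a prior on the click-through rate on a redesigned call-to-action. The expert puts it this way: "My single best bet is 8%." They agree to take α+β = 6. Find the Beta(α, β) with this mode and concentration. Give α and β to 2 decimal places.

For α,β > 1 the Beta mode is (α−1)/(α+β−2). With α+β = 6, the mode is (α−1)/4.
Set (α−1)/4 = 0.08 → α = 1 + 0.08·4 = 1.32.
β = 6 − α = 4.68.

α = 1.32, β = 4.68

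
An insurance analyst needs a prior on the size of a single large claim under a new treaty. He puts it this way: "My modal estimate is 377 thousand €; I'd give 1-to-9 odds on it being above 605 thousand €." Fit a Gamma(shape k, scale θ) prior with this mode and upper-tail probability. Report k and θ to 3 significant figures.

Gamma(k,θ) with k>1 has mode (k−1)θ, so θ = 377/(k−1).
Need P(X < 605) = 0.9 with θ tied to k this way. Start at k = 2, θ = 377: P(X<605) ≈ 0.477.
Too low — raise k to concentrate. Iterating converges to k ≈ 9.4.
Then θ = 377/(9.4−1) ≈ 44.9.

k ≈ 9.4, θ ≈ 44.9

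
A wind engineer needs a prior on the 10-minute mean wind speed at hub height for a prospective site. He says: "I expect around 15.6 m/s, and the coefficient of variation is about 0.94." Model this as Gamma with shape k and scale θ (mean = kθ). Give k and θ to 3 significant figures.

k ≈ 1.13, θ ≈ 13.8

For Gamma(k, scale θ): mean = kθ, variance = kθ², so CV = 1/√k.
CV = 0.94, hence k = 1/CV² = 1.13.
Then θ = mean/k = 15.6/1.13 = 13.8.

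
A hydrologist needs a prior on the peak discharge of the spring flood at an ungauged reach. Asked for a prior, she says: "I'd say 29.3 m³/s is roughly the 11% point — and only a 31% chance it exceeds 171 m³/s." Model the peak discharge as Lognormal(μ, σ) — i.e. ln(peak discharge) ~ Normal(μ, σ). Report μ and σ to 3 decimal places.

μ ≈ 4.634, σ ≈ 1.024

If T ~ Lognormal(μ,σ) then ln T ~ Normal(μ,σ), so the p-quantile of ln T is μ + z_p·σ.
ln(29.3) = 3.378 and ln(171) = 5.142; z_{0.11} = -1.227, z_{0.69} = 0.4959.
σ = (5.142 − 3.378)/(0.4959 − (-1.227)) = 1.024.
μ = 3.378 − (-1.227)·1.024 = 4.634.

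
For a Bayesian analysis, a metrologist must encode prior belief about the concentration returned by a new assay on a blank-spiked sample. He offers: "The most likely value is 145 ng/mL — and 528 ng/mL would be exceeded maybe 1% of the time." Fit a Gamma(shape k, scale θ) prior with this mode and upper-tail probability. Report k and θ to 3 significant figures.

Gamma(k,θ) with k>1 has mode (k−1)θ, so θ = 145/(k−1).
Need P(X < 528) = 0.99 with θ tied to k this way. Start at k = 2, θ = 145: P(X<528) ≈ 0.878.
Too low — raise k to concentrate. Iterating converges to k ≈ 3.57.
Then θ = 145/(3.57−1) ≈ 56.5.

k ≈ 3.57, θ ≈ 56.5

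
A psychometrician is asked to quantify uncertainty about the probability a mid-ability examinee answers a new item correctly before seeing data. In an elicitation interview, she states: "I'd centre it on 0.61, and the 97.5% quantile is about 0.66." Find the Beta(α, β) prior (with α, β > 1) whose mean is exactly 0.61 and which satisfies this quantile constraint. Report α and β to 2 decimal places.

α ≈ 216.96, β ≈ 138.71

With mean 0.61 fixed, write α = 0.61s, β = 0.39s where s = α+β.
Need P(θ < 0.66) = 0.975 under Beta(0.61s, 0.39s). Normal approximation: (q−m)/√(m(1−m)/s) ≈ z_{0.975} = 1.96, so s ≈ 0.61·0.39·(1.96)²/(0.66−0.61)² = 365.6.
At s = 365.6: P(θ<0.66) ≈ 0.977. Adjusting to match 0.975 gives s ≈ 355.67.
So α = 0.61·355.67 ≈ 216.96, β = 0.39·355.67 ≈ 138.71.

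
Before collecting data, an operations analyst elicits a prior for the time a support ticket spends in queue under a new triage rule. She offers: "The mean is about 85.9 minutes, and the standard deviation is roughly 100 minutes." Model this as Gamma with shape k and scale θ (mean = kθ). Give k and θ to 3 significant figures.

k ≈ 0.738, θ ≈ 116

For Gamma(k, scale θ): mean = kθ, variance = kθ², so CV = 1/√k.
CV = SD/mean = 100/85.9 = 1.164, hence k = 1/CV² = 0.738.
Then θ = mean/k = 85.9/0.738 = 116.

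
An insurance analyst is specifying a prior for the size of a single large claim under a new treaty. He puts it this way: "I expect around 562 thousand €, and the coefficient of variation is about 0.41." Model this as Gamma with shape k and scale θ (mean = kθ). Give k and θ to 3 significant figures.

k ≈ 5.95, θ ≈ 94.5

For Gamma(k, scale θ): mean = kθ, variance = kθ², so CV = 1/√k.
CV = 0.41, hence k = 1/CV² = 5.95.
Then θ = mean/k = 562/5.95 = 94.5.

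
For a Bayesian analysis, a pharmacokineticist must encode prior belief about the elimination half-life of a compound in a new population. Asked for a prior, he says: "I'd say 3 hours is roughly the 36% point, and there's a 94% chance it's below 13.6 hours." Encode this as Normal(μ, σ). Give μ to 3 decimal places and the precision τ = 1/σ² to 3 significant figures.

μ = 4.986, τ = 0.0326

The p-quantile of Normal(μ,σ) is μ + z_p·σ, with z_{0.36} = -0.3585 and z_{0.94} = 1.555.
Eliminate σ: μ = (z₂·x₁ − z₁·x₂)/(z₂ − z₁) = (1.555·3 − (-0.3585)·13.6)/1.913 = 4.986.
Then σ = (x₂ − x₁)/(z₂ − z₁) = (13.6 − 3)/1.913 = 5.540.
Precision τ = 1/σ² = 1/5.54² = 0.0326.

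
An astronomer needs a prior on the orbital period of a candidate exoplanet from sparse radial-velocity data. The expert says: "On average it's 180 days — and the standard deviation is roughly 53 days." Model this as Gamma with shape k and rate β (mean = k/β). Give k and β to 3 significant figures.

For Gamma(k, rate β): mean = k/β, variance = k/β², so CV = 1/√k.
CV = SD/mean = 53/180 = 0.2944, hence k = 1/CV² = 11.5.
Then β = k/mean = 11.5/180 = 0.0641.

k ≈ 11.5, β ≈ 0.0641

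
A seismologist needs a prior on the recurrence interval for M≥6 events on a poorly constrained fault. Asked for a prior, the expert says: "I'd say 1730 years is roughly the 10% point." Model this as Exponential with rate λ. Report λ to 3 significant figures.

λ ≈ 6.09e-05

P(T < 1730.0) = 1 − e^(−λ·1730.0) = 0.1, so λ = −ln(1−0.1)/1730.0 = −ln(0.9)/1730.0 = 6.09e-05.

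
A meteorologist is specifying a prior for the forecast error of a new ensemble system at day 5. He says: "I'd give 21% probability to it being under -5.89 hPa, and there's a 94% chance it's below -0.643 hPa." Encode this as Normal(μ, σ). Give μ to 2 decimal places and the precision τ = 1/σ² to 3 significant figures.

μ = -4.10, τ = 0.203

For Normal(μ,σ), the p-quantile is μ + z_p·σ. Here z_{0.21} = -0.8064, z_{0.94} = 1.555.
So -5.89 = μ − 0.8064σ and -0.643 = μ + 1.555σ.
Subtracting: σ = (-0.643 − -5.89)/(1.555 − (-0.8064)) = 2.22.
Then μ = -5.89 − (-0.8064)·2.22 = -4.10.
Precision τ = 1/σ² = 1/2.222² = 0.203.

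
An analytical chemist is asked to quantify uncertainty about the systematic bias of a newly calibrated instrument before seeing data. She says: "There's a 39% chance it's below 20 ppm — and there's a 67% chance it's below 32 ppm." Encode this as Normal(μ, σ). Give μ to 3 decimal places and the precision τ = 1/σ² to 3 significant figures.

The p-quantile of Normal(μ,σ) is μ + z_p·σ, with z_{0.39} = -0.2793 and z_{0.67} = 0.4399.
Eliminate σ: μ = (z₂·x₁ − z₁·x₂)/(z₂ − z₁) = (0.4399·20 − (-0.2793)·32)/0.7192 = 24.660.
Then σ = (x₂ − x₁)/(z₂ − z₁) = (32 − 20)/0.7192 = 16.684.
Precision τ = 1/σ² = 1/16.68² = 0.00359.

μ = 24.660, τ = 0.00359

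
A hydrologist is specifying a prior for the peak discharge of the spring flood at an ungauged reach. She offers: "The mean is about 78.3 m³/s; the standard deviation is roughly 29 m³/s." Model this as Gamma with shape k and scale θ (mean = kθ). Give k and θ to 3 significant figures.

k ≈ 7.29, θ ≈ 10.7

For Gamma(k, scale θ): mean = kθ, variance = kθ², so CV = 1/√k.
CV = SD/mean = 29/78.3 = 0.3704, hence k = 1/CV² = 7.29.
Then θ = mean/k = 78.3/7.29 = 10.7.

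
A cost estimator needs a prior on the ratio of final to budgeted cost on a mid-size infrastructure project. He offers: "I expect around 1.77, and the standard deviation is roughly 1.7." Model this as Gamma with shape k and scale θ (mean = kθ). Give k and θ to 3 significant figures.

k ≈ 1.08, θ ≈ 1.63

For Gamma(k, scale θ): mean = kθ, variance = kθ², so CV = 1/√k.
CV = SD/mean = 1.7/1.77 = 0.9605, hence k = 1/CV² = 1.08.
Then θ = mean/k = 1.77/1.08 = 1.63.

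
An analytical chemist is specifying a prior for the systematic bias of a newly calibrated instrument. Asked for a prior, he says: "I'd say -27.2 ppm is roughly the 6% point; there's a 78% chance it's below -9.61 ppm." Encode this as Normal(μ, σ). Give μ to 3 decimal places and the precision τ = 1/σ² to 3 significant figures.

The p-quantile of Normal(μ,σ) is μ + z_p·σ, with z_{0.06} = -1.555 and z_{0.78} = 0.7722.
Eliminate σ: μ = (z₂·x₁ − z₁·x₂)/(z₂ − z₁) = (0.7722·-27.2 − (-1.555)·-9.61)/2.327 = -15.447.
Then σ = (x₂ − x₁)/(z₂ − z₁) = (-9.61 − -27.2)/2.327 = 7.559.
Precision τ = 1/σ² = 1/7.559² = 0.0175.

μ = -15.447, τ = 0.0175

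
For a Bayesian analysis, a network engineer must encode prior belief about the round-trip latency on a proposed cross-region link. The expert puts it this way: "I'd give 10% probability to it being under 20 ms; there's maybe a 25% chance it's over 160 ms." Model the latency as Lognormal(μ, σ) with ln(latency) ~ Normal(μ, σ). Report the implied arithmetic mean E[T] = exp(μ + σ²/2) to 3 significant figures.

E[T] ≈ 137 ms

If T ~ Lognormal(μ,σ) then ln T ~ Normal(μ,σ), so the p-quantile of ln T is μ + z_p·σ.
ln(20) = 2.996 and ln(160) = 5.075; z_{0.1} = -1.282, z_{0.75} = 0.6745.
σ = (5.075 − 2.996)/(0.6745 − (-1.282)) = 1.063.
μ = 2.996 − (-1.282)·1.063 = 4.358.
E[T] = exp(μ + σ²/2) = exp(4.358 + 0.5651) = 137 ms.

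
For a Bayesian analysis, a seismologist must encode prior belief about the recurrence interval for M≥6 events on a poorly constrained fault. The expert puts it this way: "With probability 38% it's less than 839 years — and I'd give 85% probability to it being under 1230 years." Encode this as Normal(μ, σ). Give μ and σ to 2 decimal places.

The p-quantile of Normal(μ,σ) is μ + z_p·σ, with z_{0.38} = -0.3055 and z_{0.85} = 1.036.
Eliminate σ: μ = (z₂·x₁ − z₁·x₂)/(z₂ − z₁) = (1.036·839 − (-0.3055)·1230)/1.342 = 928.01.
Then σ = (x₂ − x₁)/(z₂ − z₁) = (1230 − 839)/1.342 = 291.37.

μ = 928.01, σ = 291.37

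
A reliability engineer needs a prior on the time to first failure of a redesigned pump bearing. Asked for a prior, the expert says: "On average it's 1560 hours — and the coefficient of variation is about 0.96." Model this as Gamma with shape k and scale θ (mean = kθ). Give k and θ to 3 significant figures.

For Gamma(k, scale θ): mean = kθ, variance = kθ², so CV = 1/√k.
CV = 0.96, hence k = 1/CV² = 1.09.
Then θ = mean/k = 1560/1.09 = 1440.

k ≈ 1.09, θ ≈ 1440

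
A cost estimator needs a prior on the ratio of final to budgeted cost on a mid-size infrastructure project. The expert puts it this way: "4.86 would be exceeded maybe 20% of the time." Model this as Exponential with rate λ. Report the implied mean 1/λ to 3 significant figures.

P(T > 4.86) = e^(−λ·4.86) = 0.2, so λ = −ln(0.2)/4.86 = 0.331.
Mean = 1/λ = 3.02.

mean ≈ 3.02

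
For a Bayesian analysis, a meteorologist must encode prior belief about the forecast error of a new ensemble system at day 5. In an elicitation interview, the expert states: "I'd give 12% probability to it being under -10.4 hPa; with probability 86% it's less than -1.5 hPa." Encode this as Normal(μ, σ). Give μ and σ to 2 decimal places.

For Normal(μ,σ), the p-quantile is μ + z_p·σ. Here z_{0.12} = -1.175, z_{0.86} = 1.08.
So -10.4 = μ − 1.175σ and -1.5 = μ + 1.08σ.
Subtracting: σ = (-1.5 − -10.4)/(1.08 − (-1.175)) = 3.95.
Then μ = -10.4 − (-1.175)·3.95 = -5.76.

μ = -5.76, σ = 3.95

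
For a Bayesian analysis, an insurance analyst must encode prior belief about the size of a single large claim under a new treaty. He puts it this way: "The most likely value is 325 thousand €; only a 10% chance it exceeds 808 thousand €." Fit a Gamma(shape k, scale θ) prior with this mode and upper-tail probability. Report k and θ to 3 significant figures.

k ≈ 3.32, θ ≈ 140

Gamma(k,θ) with k>1 has mode (k−1)θ, so θ = 325/(k−1).
Need P(X < 808) = 0.9 with θ tied to k this way. Start at k = 2, θ = 325: P(X<808) ≈ 0.710.
Too low — raise k to concentrate. Iterating converges to k ≈ 3.32.
Then θ = 325/(3.32−1) ≈ 140.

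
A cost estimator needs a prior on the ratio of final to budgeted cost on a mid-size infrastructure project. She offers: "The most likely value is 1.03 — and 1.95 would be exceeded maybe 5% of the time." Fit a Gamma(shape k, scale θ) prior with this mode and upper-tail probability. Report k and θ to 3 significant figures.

k ≈ 7.82, θ ≈ 0.151

Gamma(k,θ) with k>1 has mode (k−1)θ, so θ = 1.03/(k−1).
Need P(X < 1.95) = 0.95 with θ tied to k this way. Start at k = 2, θ = 1.03: P(X<1.95) ≈ 0.564.
Too low — raise k to concentrate. Iterating converges to k ≈ 7.82.
Then θ = 1.03/(7.82−1) ≈ 0.151.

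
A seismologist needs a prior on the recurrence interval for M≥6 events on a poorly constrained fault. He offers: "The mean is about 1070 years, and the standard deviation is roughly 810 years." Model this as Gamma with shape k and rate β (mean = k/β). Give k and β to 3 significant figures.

For Gamma(k, rate β): mean = k/β, variance = k/β², so CV = 1/√k.
CV = SD/mean = 810/1070 = 0.757, hence k = 1/CV² = 1.75.
Then β = k/mean = 1.75/1070 = 0.00163.

k ≈ 1.75, β ≈ 0.00163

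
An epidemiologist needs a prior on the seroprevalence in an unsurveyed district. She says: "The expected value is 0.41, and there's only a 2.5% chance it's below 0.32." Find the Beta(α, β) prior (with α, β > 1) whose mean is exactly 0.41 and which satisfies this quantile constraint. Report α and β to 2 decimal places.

With mean 0.41 fixed, write α = 0.41s, β = 0.59s where s = α+β.
Need P(θ < 0.32) = 0.025 under Beta(0.41s, 0.59s). Normal approximation: (q−m)/√(m(1−m)/s) ≈ z_{0.025} = -1.96, so s ≈ 0.41·0.59·(-1.96)²/(0.32−0.41)² = 114.7.
At s = 114.7: P(θ<0.32) ≈ 0.022. Adjusting to match 0.025 gives s ≈ 109.39.
So α = 0.41·109.39 ≈ 44.85, β = 0.59·109.39 ≈ 64.54.

α ≈ 44.85, β ≈ 64.54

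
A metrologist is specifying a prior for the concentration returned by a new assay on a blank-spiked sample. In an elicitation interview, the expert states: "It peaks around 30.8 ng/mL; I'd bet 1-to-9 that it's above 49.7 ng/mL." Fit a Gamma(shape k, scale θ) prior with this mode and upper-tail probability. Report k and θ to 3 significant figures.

k ≈ 9.22, θ ≈ 3.75

Gamma(k,θ) with k>1 has mode (k−1)θ, so θ = 30.8/(k−1).
Need P(X < 49.7) = 0.9 with θ tied to k this way. Start at k = 2, θ = 30.8: P(X<49.7) ≈ 0.479.
Too low — raise k to concentrate. Iterating converges to k ≈ 9.22.
Then θ = 30.8/(9.22−1) ≈ 3.75.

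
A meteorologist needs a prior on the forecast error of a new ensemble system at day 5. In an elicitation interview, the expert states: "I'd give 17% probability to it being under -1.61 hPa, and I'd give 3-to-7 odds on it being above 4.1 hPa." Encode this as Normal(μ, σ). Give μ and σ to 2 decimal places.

For Normal(μ,σ), the p-quantile is μ + z_p·σ. Here z_{0.17} = -0.9542, z_{0.7} = 0.5244.
So -1.61 = μ − 0.9542σ and 4.1 = μ + 0.5244σ.
Subtracting: σ = (4.1 − -1.61)/(0.5244 − (-0.9542)) = 3.86.
Then μ = -1.61 − (-0.9542)·3.86 = 2.07.

μ = 2.07, σ = 3.86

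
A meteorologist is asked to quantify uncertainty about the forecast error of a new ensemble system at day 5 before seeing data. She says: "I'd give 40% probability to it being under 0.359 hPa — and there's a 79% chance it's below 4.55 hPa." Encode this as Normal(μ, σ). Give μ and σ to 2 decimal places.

μ = 1.36, σ = 3.95

For Normal(μ,σ), the p-quantile is μ + z_p·σ. Here z_{0.4} = -0.2533, z_{0.79} = 0.8064.
So 0.359 = μ − 0.2533σ and 4.55 = μ + 0.8064σ.
Subtracting: σ = (4.55 − 0.359)/(0.8064 − (-0.2533)) = 3.95.
Then μ = 0.359 − (-0.2533)·3.95 = 1.36.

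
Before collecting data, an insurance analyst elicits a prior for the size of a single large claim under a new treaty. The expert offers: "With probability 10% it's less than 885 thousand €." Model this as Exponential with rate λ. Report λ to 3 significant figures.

P(T < 885.0) = 1 − e^(−λ·885.0) = 0.1, so λ = −ln(1−0.1)/885.0 = −ln(0.9)/885.0 = 0.000119.

λ ≈ 0.000119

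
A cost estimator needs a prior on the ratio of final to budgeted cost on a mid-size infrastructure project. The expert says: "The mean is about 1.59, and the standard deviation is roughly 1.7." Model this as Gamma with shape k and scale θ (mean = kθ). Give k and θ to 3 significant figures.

For Gamma(k, scale θ): mean = kθ, variance = kθ², so CV = 1/√k.
CV = SD/mean = 1.7/1.59 = 1.069, hence k = 1/CV² = 0.875.
Then θ = mean/k = 1.59/0.875 = 1.82.

k ≈ 0.875, θ ≈ 1.82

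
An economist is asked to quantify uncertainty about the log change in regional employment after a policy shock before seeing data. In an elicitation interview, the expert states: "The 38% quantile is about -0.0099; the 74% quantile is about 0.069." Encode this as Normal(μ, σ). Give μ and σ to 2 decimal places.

The p-quantile of Normal(μ,σ) is μ + z_p·σ, with z_{0.38} = -0.3055 and z_{0.74} = 0.6433.
Eliminate σ: μ = (z₂·x₁ − z₁·x₂)/(z₂ − z₁) = (0.6433·-0.0099 − (-0.3055)·0.069)/0.9488 = 0.02.
Then σ = (x₂ − x₁)/(z₂ − z₁) = (0.069 − -0.0099)/0.9488 = 0.08.

μ = 0.02, σ = 0.08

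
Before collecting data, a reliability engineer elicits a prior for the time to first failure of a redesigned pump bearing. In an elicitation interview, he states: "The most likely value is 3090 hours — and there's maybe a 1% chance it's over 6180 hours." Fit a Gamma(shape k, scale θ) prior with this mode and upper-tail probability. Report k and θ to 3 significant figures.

Gamma(k,θ) with k>1 has mode (k−1)θ, so θ = 3090/(k−1).
Need P(X < 6180) = 0.99 with θ tied to k this way. Start at k = 2, θ = 3090: P(X<6180) ≈ 0.594.
Too low — raise k to concentrate. Iterating converges to k ≈ 11.2.
Then θ = 3090/(11.2−1) ≈ 302.

k ≈ 11.2, θ ≈ 302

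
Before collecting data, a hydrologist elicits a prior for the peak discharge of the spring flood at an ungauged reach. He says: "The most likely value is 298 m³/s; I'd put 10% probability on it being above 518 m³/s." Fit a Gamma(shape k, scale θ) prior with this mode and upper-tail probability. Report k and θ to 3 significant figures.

Gamma(k,θ) with k>1 has mode (k−1)θ, so θ = 298/(k−1).
Need P(X < 518) = 0.9 with θ tied to k this way. Start at k = 2, θ = 298: P(X<518) ≈ 0.519.
Too low — raise k to concentrate. Iterating converges to k ≈ 7.21.
Then θ = 298/(7.21−1) ≈ 48.

k ≈ 7.21, θ ≈ 48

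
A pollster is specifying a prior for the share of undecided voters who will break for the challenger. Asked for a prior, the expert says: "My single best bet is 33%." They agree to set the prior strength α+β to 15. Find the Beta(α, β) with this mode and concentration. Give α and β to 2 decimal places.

For α,β > 1 the Beta mode is (α−1)/(α+β−2). With α+β = 15, the mode is (α−1)/13.
Set (α−1)/13 = 0.33 → α = 1 + 0.33·13 = 5.29.
β = 15 − α = 9.71.

α = 5.29, β = 9.71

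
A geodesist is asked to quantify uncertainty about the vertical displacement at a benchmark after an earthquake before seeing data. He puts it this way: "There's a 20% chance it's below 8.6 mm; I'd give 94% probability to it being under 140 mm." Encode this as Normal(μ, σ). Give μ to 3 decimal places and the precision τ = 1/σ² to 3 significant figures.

For Normal(μ,σ), the p-quantile is μ + z_p·σ. Here z_{0.2} = -0.8416, z_{0.94} = 1.555.
So 8.6 = μ − 0.8416σ and 140 = μ + 1.555σ.
Subtracting: σ = (140 − 8.6)/(1.555 − (-0.8416)) = 54.832.
Then μ = 8.6 − (-0.8416)·54.832 = 54.748.
Precision τ = 1/σ² = 1/54.83² = 0.000333.

μ = 54.748, τ = 0.000333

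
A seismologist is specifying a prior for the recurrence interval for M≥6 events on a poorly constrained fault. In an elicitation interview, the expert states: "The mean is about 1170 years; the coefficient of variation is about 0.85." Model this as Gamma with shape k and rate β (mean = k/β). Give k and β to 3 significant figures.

k ≈ 1.38, β ≈ 0.00118

For Gamma(k, rate β): mean = k/β, variance = k/β², so CV = 1/√k.
CV = 0.85, hence k = 1/CV² = 1.38.
Then β = k/mean = 1.38/1170 = 0.00118.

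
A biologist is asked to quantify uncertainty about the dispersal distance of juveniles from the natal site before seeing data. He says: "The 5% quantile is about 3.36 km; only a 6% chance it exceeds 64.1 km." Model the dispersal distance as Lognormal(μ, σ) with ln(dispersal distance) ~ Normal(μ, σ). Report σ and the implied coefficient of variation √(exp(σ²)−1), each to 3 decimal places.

If T ~ Lognormal(μ,σ) then ln T ~ Normal(μ,σ), so the p-quantile of ln T is μ + z_p·σ.
ln(3.36) = 1.212 and ln(64.1) = 4.16; z_{0.05} = -1.645, z_{0.94} = 1.555.
σ = (4.16 − 1.212)/(1.555 − (-1.645)) = 0.922.
μ = 1.212 − (-1.645)·0.922 = 2.728.
CV = √(exp(σ²)−1) = √(exp(0.8492)−1) = 1.157.

σ ≈ 0.922, CV ≈ 1.157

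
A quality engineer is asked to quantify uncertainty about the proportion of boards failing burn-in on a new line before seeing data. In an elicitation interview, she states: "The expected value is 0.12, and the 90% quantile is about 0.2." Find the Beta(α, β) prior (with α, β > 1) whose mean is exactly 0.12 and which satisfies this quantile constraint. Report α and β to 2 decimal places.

With mean 0.12 fixed, write α = 0.12s, β = 0.88s where s = α+β.
Need P(θ < 0.2) = 0.9 under Beta(0.12s, 0.88s). Normal approximation: (q−m)/√(m(1−m)/s) ≈ z_{0.9} = 1.28, so s ≈ 0.12·0.88·(1.28)²/(0.2−0.12)² = 27.1.
At s = 27.1: P(θ<0.2) ≈ 0.893. Adjusting to match 0.9 gives s ≈ 29.41.
So α = 0.12·29.41 ≈ 3.53, β = 0.88·29.41 ≈ 25.88.

α ≈ 3.53, β ≈ 25.88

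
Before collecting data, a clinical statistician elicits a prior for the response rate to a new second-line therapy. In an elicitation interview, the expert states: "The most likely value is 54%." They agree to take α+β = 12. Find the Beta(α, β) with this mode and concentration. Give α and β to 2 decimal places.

α = 6.40, β = 5.60

For α,β > 1 the Beta mode is (α−1)/(α+β−2). With α+β = 12, the mode is (α−1)/10.
Set (α−1)/10 = 0.54 → α = 1 + 0.54·10 = 6.40.
β = 12 − α = 5.60.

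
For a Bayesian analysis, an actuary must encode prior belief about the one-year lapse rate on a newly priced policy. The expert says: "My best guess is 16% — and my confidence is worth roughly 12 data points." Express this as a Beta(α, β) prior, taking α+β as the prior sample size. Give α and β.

Under the effective-sample-size interpretation, Beta(α, β) has prior mean α/(α+β) and prior sample size α+β.
So α+β = 12 and α/(α+β) = 0.16, giving α = 0.16·12 = 1.92 and β = 12 − 1.92 = 10.08.

α = 1.92, β = 10.08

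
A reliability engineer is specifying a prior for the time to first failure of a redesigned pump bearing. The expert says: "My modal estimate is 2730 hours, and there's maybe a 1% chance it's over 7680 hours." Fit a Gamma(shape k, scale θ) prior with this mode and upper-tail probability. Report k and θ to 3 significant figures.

k ≈ 5.27, θ ≈ 639

Gamma(k,θ) with k>1 has mode (k−1)θ, so θ = 2730/(k−1).
Need P(X < 7680) = 0.99 with θ tied to k this way. Start at k = 2, θ = 2730: P(X<7680) ≈ 0.771.
Too low — raise k to concentrate. Iterating converges to k ≈ 5.27.
Then θ = 2730/(5.27−1) ≈ 639.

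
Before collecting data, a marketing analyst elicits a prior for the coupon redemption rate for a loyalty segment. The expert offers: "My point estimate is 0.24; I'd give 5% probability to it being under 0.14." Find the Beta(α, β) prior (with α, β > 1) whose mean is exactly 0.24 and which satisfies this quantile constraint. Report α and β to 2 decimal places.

With mean 0.24 fixed, write α = 0.24s, β = 0.76s where s = α+β.
Need P(θ < 0.14) = 0.05 under Beta(0.24s, 0.76s). Normal approximation: (q−m)/√(m(1−m)/s) ≈ z_{0.05} = -1.64, so s ≈ 0.24·0.76·(-1.64)²/(0.14−0.24)² = 49.3.
At s = 49.3: P(θ<0.14) ≈ 0.036. Adjusting to match 0.05 gives s ≈ 41.75.
So α = 0.24·41.75 ≈ 10.02, β = 0.76·41.75 ≈ 31.73.

α ≈ 10.02, β ≈ 31.73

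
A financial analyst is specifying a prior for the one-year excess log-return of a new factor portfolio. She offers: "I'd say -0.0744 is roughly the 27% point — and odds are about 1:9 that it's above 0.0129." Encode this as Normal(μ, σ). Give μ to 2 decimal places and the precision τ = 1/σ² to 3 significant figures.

For Normal(μ,σ), the p-quantile is μ + z_p·σ. Here z_{0.27} = -0.6128, z_{0.9} = 1.282.
So -0.0744 = μ − 0.6128σ and 0.0129 = μ + 1.282σ.
Subtracting: σ = (0.0129 − -0.0744)/(1.282 − (-0.6128)) = 0.05.
Then μ = -0.0744 − (-0.6128)·0.05 = -0.05.
Precision τ = 1/σ² = 1/0.04608² = 471.

μ = -0.05, τ = 471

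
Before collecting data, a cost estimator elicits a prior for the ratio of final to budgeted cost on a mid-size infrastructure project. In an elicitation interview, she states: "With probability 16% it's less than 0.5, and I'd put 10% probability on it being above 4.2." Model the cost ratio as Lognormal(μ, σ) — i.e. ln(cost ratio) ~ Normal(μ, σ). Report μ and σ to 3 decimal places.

μ ≈ 0.237, σ ≈ 0.935

If T ~ Lognormal(μ,σ) then ln T ~ Normal(μ,σ), so the p-quantile of ln T is μ + z_p·σ.
ln(0.5) = -0.6931 and ln(4.2) = 1.435; z_{0.16} = -0.9945, z_{0.9} = 1.282.
σ = (1.435 − -0.6931)/(1.282 − (-0.9945)) = 0.935.
μ = -0.6931 − (-0.9945)·0.935 = 0.237.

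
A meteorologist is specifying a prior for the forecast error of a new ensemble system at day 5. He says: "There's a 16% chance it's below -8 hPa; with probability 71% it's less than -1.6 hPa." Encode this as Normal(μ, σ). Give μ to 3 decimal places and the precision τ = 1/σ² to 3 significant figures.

μ = -3.888, τ = 0.0585

The p-quantile of Normal(μ,σ) is μ + z_p·σ, with z_{0.16} = -0.9945 and z_{0.71} = 0.5534.
Eliminate σ: μ = (z₂·x₁ − z₁·x₂)/(z₂ − z₁) = (0.5534·-8 − (-0.9945)·-1.6)/1.548 = -3.888.
Then σ = (x₂ − x₁)/(z₂ − z₁) = (-1.6 − -8)/1.548 = 4.135.
Precision τ = 1/σ² = 1/4.135² = 0.0585.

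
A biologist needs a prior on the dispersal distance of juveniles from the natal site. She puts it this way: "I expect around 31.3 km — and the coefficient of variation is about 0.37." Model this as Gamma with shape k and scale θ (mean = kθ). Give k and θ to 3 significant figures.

k ≈ 7.3, θ ≈ 4.28

For Gamma(k, scale θ): mean = kθ, variance = kθ², so CV = 1/√k.
CV = 0.37, hence k = 1/CV² = 7.3.
Then θ = mean/k = 31.3/7.3 = 4.28.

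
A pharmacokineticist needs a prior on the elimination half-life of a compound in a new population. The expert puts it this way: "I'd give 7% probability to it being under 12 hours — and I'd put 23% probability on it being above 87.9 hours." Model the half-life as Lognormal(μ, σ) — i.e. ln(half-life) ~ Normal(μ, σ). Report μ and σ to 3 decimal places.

μ ≈ 3.812, σ ≈ 0.899

If T ~ Lognormal(μ,σ) then ln T ~ Normal(μ,σ), so the p-quantile of ln T is μ + z_p·σ.
ln(12) = 2.485 and ln(87.9) = 4.476; z_{0.07} = -1.476, z_{0.77} = 0.7388.
σ = (4.476 − 2.485)/(0.7388 − (-1.476)) = 0.899.
μ = 2.485 − (-1.476)·0.899 = 3.812.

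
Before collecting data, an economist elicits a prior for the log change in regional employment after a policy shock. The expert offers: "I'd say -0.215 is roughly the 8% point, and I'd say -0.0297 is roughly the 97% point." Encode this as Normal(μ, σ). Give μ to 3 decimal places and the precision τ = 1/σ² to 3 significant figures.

For Normal(μ,σ), the p-quantile is μ + z_p·σ. Here z_{0.08} = -1.405, z_{0.97} = 1.881.
So -0.215 = μ − 1.405σ and -0.0297 = μ + 1.881σ.
Subtracting: σ = (-0.0297 − -0.215)/(1.881 − (-1.405)) = 0.056.
Then μ = -0.215 − (-1.405)·0.056 = -0.136.
Precision τ = 1/σ² = 1/0.05639² = 314.

μ = -0.136, τ = 314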